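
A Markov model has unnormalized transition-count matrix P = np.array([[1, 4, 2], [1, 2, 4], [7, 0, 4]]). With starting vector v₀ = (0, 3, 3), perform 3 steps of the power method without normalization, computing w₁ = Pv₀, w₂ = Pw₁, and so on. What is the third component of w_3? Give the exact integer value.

1494

w1 = Pv₀ = (18, 18, 12)
w2 = Pw1 = (114, 102, 174)
w3 = Pw2 = (870, 1014, 1494)
The requested component of w3 is 1494.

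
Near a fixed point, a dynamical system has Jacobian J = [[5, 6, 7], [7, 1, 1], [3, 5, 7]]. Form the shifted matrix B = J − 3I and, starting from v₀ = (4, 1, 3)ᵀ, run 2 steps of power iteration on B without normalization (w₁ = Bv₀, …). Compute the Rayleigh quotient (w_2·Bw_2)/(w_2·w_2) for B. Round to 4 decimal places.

B = J − 3I has rows (2, 6, 7); (7, -2, 1); (3, 5, 4)
w1 = Bv₀ = (35, 29, 29)
w2 = Bw1 = (447, 216, 366)
Bw2 = (4752, 3063, 3885)
w2·Bw2 = 4207662; w2·w2 = 380421; μ ≈ 4207662/380421 = 11.0605

11.0605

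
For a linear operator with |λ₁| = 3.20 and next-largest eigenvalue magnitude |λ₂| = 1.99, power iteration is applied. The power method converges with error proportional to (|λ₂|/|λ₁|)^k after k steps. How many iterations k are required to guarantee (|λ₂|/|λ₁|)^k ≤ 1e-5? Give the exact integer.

|λ₂/λ₁| = 1.99/3.20 = 0.62188
Need k ≥ ln(1e-5) / ln(0.62188) = -11.5129 / -0.4750 ≈ 24.237
Smallest integer k satisfying the bound: 25

25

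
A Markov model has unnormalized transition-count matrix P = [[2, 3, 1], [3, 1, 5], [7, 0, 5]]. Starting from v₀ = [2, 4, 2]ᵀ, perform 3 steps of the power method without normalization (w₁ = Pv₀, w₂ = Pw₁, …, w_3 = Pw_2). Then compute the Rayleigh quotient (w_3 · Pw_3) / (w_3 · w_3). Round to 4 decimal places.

w1 = Pv₀ = (2·2 + 3·4 + 1·2; 3·2 + 1·4 + 5·2; 7·2 + 0·4 + 5·2) = (18, 20, 24)
w2 = Pw1 = (2·18 + 3·20 + 1·24; 3·18 + 1·20 + 5·24; 7·18 + 0·20 + 5·24) = (120, 194, 246)
w3 = Pw2 = (1068, 1784, 2070)
Pw3 = (9558, 15338, 17826)
w3·Pw3 = 1068·9558 + 1784·15338 + 2070·17826 = 74470756; w3·w3 = 1068·1068 + 1784·1784 + 2070·2070 = 8608180
λ ≈ 74470756/8608180 = 8.6512

8.6512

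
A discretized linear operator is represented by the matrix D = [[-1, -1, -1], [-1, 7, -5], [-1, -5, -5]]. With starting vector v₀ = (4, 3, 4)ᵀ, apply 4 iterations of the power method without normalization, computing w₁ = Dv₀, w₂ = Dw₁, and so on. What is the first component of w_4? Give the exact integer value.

w1 = Dv₀ = ((-1)·4 + (-1)·3 + (-1)·4; (-1)·4 + 7·3 + (-5)·4; (-1)·4 + (-5)·3 + (-5)·4) = (-11, -3, -39)
w2 = Dw1 = ((-1)·(-11) + (-1)·(-3) + (-1)·(-39); (-1)·(-11) + 7·(-3) + (-5)·(-39); (-1)·(-11) + (-5)·(-3) + (-5)·(-39)) = (53, 185, 221)
w3 = Dw2 = (-459, 137, -2083)
w4 = Dw3 = (2405, 11833, 10189)
The requested component of w4 is 2405.

2405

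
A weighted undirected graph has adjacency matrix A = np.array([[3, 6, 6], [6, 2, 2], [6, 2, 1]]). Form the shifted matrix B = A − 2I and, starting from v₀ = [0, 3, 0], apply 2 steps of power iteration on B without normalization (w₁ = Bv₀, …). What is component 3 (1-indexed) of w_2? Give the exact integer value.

102

B = A − 2I has rows (1, 6, 6); (6, 0, 2); (6, 2, -1)
w1 = Bv₀ = (1·0 + 6·3 + 6·0; 6·0 + 0·3 + 2·0; 6·0 + 2·3 + (-1)·0) = (18, 0, 6)
w2 = Bw1 = (1·18 + 6·0 + 6·6; 6·18 + 0·0 + 2·6; 6·18 + 2·0 + (-1)·6) = (54, 120, 102)
Requested component of w2: 102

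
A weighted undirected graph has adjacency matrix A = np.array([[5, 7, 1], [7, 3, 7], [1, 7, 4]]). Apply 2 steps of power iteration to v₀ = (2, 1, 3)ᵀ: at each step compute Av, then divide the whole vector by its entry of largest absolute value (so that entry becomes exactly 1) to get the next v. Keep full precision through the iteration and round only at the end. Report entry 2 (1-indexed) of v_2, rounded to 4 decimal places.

Av0 = (20.00000, 38.00000, 21.00000); divide by 38.00000 → v1 = (0.52632, 1.00000, 0.55263)
Av1 = (10.18421, 10.55263, 9.73684); divide by 10.55263 → v2 = (0.96509, 1.00000, 0.92269)
Requested entry of v2: 401/401 = 1.0000

1.0000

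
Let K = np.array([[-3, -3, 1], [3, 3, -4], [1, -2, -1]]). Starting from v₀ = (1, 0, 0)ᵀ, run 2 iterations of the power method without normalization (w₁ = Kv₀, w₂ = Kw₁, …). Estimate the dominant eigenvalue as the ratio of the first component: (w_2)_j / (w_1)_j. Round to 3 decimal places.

λ ≈ -0.333

w1 = Kv₀ = (-3, 3, 1)
w2 = Kw1 = (1, -4, -10)
Ratio at component: 1 / -3 = -0.333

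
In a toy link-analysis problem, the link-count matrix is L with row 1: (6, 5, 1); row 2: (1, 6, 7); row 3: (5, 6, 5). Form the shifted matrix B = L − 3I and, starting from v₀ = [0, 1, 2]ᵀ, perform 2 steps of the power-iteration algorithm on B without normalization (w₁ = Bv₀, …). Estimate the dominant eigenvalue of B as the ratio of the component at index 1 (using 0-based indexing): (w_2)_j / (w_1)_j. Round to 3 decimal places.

B = L − 3I has rows (3, 5, 1); (1, 3, 7); (5, 6, 2)
w1 = Bv₀ = (7, 17, 10)
w2 = Bw1 = (116, 128, 157)
Ratio: 128/17 = 7.529

μ ≈ 7.529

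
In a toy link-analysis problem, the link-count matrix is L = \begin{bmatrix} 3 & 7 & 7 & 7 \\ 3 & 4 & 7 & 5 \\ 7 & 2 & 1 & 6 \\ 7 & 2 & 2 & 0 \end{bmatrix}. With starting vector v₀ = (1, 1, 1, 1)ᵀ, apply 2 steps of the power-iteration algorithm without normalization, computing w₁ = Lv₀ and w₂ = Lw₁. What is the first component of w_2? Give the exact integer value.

w1 = Lv₀ = (3·1 + 7·1 + 7·1 + 7·1; 3·1 + 4·1 + 7·1 + 5·1; 7·1 + 2·1 + 1·1 + 6·1; 7·1 + 2·1 + 2·1 + 0·1) = (24, 19, 16, 11)
w2 = Lw1 = (3·24 + 7·19 + 7·16 + 7·11; 3·24 + 4·19 + 7·16 + 5·11; 7·24 + 2·19 + 1·16 + 6·11; 7·24 + 2·19 + 2·16 + 0·11) = (394, 315, 288, 238)
The requested component of w2 is 394.

394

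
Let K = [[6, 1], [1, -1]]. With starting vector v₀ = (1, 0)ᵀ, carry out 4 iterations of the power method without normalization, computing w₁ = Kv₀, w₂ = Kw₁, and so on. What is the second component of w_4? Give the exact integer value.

w1 = Kv₀ = (6·1 + 1·0; 1·1 + (-1)·0) = (6, 1)
w2 = Kw1 = (6·6 + 1·1; 1·6 + (-1)·1) = (37, 5)
w3 = Kw2 = (227, 32)
w4 = Kw3 = (1394, 195)
The requested component of w4 is 195.

195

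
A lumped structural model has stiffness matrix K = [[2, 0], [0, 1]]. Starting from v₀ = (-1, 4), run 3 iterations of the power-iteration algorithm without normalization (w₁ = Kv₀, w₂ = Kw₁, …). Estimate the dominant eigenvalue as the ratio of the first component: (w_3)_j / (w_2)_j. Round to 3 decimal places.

2.000

w1 = Kv₀ = (-2, 4)
w2 = Kw1 = (-4, 4)
w3 = Kw2 = (-8, 4)
Ratio at component: -8 / -4 = 2.000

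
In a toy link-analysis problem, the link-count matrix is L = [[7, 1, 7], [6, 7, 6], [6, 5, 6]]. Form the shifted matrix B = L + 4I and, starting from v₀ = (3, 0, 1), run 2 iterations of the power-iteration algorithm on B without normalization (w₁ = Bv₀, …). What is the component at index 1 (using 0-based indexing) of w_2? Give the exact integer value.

B = L + 4I has rows (11, 1, 7); (6, 11, 6); (6, 5, 10)
w1 = Bv₀ = (40, 24, 28)
w2 = Bw1 = (660, 672, 640)
Requested component of w2: 672

672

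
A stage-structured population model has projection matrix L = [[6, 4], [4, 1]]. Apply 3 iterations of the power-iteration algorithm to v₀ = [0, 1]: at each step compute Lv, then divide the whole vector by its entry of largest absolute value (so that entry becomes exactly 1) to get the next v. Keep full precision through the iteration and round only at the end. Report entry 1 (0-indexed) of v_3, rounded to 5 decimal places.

0.54661

Lv0 = (4.000000, 1.000000); divide by 4.000000 → v1 = (1.000000, 0.250000)
Lv1 = (7.000000, 4.250000); divide by 7.000000 → v2 = (1.000000, 0.607143)
Lv2 = (8.428571, 4.607143); divide by 8.428571 → v3 = (1.000000, 0.546610)
Requested entry of v3: 129/236 = 0.54661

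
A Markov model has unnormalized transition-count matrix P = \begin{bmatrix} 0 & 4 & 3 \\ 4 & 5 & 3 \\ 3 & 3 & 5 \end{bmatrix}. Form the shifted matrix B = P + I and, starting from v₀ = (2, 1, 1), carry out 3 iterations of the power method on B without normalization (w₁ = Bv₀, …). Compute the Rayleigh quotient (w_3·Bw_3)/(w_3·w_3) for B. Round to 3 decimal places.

11.375

B = P + I has rows (1, 4, 3); (4, 6, 3); (3, 3, 6)
w1 = Bv₀ = (1·2 + 4·1 + 3·1; 4·2 + 6·1 + 3·1; 3·2 + 3·1 + 6·1) = (9, 17, 15)
w2 = Bw1 = (1·9 + 4·17 + 3·15; 4·9 + 6·17 + 3·15; 3·9 + 3·17 + 6·15) = (122, 183, 168)
w3 = Bw2 = (1358, 2090, 1923)
Bw3 = (15487, 23741, 21882)
w3·Bw3 = 112729122; w3·w3 = 9910193; μ ≈ 112729122/9910193 = 11.375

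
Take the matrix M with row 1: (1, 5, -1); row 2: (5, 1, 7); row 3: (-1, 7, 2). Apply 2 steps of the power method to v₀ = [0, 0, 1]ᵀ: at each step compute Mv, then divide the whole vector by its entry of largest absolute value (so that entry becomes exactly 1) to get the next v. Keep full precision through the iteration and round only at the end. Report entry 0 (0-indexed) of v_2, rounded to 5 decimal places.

Mv0 = (-1.000000, 7.000000, 2.000000); divide by 7.000000 → v1 = (-0.142857, 1.000000, 0.285714)
Mv1 = (4.571429, 2.285714, 7.714286); divide by 7.714286 → v2 = (0.592593, 0.296296, 1.000000)
Requested entry of v2: 32/54 = 0.59259

0.59259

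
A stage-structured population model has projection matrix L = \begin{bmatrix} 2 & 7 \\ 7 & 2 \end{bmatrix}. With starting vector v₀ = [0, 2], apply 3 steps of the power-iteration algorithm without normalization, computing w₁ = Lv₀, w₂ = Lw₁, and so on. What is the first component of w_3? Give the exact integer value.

854

w1 = Lv₀ = (14, 4)
w2 = Lw1 = (56, 106)
w3 = Lw2 = (854, 604)
The requested component of w3 is 854.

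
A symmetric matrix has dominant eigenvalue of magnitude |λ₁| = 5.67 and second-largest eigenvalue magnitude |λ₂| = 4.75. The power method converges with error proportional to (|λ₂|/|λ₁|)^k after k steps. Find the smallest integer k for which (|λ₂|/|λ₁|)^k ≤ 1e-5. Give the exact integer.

|λ₂/λ₁| = 4.75/5.67 = 0.83774
Need k ≥ ln(1e-5) / ln(0.83774) = -11.5129 / -0.1770 ≈ 65.028
Smallest integer k satisfying the bound: 66

66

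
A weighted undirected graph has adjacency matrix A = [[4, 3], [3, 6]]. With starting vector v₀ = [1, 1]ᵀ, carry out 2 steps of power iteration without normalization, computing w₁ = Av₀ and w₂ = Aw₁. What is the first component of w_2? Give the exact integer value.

55

w1 = Av₀ = (7, 9)
w2 = Aw1 = (55, 75)
The requested component of w2 is 55.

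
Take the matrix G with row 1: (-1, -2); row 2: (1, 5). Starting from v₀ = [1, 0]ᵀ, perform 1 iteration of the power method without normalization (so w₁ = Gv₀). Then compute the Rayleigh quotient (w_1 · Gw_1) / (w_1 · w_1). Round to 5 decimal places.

λ ≈ 2.50000

w1 = Gv₀ = (-1, 1)
Gw1 = (-1, 4)
w1·Gw1 = (-1)·(-1) + 1·4 = 5; w1·w1 = (-1)·(-1) + 1·1 = 2
λ ≈ 5/2 = 2.50000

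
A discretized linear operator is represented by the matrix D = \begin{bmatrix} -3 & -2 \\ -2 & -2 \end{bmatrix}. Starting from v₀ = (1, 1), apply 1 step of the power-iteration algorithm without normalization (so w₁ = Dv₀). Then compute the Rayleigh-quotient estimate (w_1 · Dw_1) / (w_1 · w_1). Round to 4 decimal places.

-4.5610

w1 = Dv₀ = ((-3)·1 + (-2)·1; (-2)·1 + (-2)·1) = (-5, -4)
Dw1 = (23, 18)
w1·Dw1 = (-5)·23 + (-4)·18 = -187; w1·w1 = (-5)·(-5) + (-4)·(-4) = 41
λ ≈ -187/41 = -4.5610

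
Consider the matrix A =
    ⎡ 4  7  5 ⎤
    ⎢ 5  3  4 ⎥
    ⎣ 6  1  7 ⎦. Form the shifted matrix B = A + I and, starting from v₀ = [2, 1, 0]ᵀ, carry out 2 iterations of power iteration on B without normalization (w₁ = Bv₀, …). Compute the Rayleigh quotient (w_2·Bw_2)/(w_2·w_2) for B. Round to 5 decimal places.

B = A + I has rows (5, 7, 5); (5, 4, 4); (6, 1, 8)
w1 = Bv₀ = (17, 14, 13)
w2 = Bw1 = (248, 193, 220)
Bw2 = (3691, 2892, 3441)
w2·Bw2 = 2230544; w2·w2 = 147153; μ ≈ 2230544/147153 = 15.15799

15.15799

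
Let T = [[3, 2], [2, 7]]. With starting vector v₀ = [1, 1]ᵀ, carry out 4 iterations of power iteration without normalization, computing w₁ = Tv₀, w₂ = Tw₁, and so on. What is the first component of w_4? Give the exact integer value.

1889

w1 = Tv₀ = (3·1 + 2·1; 2·1 + 7·1) = (5, 9)
w2 = Tw1 = (3·5 + 2·9; 2·5 + 7·9) = (33, 73)
w3 = Tw2 = (245, 577)
w4 = Tw3 = (1889, 4529)
The requested component of w4 is 1889.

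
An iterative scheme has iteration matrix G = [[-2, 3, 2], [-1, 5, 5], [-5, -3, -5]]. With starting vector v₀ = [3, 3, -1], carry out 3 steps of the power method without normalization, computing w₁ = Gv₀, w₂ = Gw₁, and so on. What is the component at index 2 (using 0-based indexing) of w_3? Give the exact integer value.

-67

w1 = Gv₀ = (1, 7, -19)
w2 = Gw1 = (-19, -61, 69)
w3 = Gw2 = (-7, 59, -67)
The requested component of w3 is -67.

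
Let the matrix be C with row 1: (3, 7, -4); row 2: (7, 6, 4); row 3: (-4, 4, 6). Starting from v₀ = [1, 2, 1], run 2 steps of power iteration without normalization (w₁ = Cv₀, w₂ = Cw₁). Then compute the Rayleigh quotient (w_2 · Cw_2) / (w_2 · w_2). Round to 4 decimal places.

w1 = Cv₀ = (13, 23, 10)
w2 = Cw1 = (160, 269, 100)
Cw2 = (1963, 3134, 1036)
w2·Cw2 = 160·1963 + 269·3134 + 100·1036 = 1260726; w2·w2 = 160·160 + 269·269 + 100·100 = 107961
λ ≈ 1260726/107961 = 11.6776

λ ≈ 11.6776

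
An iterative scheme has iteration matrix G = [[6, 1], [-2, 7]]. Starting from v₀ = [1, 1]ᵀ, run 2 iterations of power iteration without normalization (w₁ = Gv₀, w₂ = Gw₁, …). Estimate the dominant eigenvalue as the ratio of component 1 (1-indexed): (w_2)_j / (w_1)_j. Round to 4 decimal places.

w1 = Gv₀ = (7, 5)
w2 = Gw1 = (47, 21)
Ratio at component: 47 / 7 = 6.7143

λ ≈ 6.7143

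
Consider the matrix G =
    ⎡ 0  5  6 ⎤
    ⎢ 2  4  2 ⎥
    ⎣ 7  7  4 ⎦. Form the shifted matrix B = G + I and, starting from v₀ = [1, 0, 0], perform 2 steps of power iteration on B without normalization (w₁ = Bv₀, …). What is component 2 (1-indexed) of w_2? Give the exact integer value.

26

B = G + I has rows (1, 5, 6); (2, 5, 2); (7, 7, 5)
w1 = Bv₀ = (1·1 + 5·0 + 6·0; 2·1 + 5·0 + 2·0; 7·1 + 7·0 + 5·0) = (1, 2, 7)
w2 = Bw1 = (1·1 + 5·2 + 6·7; 2·1 + 5·2 + 2·7; 7·1 + 7·2 + 5·7) = (53, 26, 56)
Requested component of w2: 26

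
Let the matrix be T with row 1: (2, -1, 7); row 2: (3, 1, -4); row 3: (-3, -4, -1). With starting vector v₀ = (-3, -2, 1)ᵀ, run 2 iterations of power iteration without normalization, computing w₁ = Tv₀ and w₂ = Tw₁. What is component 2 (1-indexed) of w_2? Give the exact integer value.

w1 = Tv₀ = (3, -15, 16)
w2 = Tw1 = (133, -70, 35)
The requested component of w2 is -70.

-70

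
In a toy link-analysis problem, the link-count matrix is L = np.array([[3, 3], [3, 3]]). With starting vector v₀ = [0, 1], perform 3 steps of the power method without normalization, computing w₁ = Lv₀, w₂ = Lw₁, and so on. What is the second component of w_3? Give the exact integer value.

w1 = Lv₀ = (3·0 + 3·1; 3·0 + 3·1) = (3, 3)
w2 = Lw1 = (3·3 + 3·3; 3·3 + 3·3) = (18, 18)
w3 = Lw2 = (108, 108)
The requested component of w3 is 108.

108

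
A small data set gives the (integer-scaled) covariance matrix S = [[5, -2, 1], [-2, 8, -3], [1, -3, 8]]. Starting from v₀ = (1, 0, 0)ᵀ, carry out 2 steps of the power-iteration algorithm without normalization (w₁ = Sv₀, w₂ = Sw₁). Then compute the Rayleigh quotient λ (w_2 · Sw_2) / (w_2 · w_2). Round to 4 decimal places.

λ ≈ 10.4862

w1 = Sv₀ = (5·1 + (-2)·0 + 1·0; (-2)·1 + 8·0 + (-3)·0; 1·1 + (-3)·0 + 8·0) = (5, -2, 1)
w2 = Sw1 = (5·5 + (-2)·(-2) + 1·1; (-2)·5 + 8·(-2) + (-3)·1; 1·5 + (-3)·(-2) + 8·1) = (30, -29, 19)
Sw2 = (227, -349, 269)
w2·Sw2 = 30·227 + (-29)·(-349) + 19·269 = 22042; w2·w2 = 30·30 + (-29)·(-29) + 19·19 = 2102
λ ≈ 22042/2102 = 10.4862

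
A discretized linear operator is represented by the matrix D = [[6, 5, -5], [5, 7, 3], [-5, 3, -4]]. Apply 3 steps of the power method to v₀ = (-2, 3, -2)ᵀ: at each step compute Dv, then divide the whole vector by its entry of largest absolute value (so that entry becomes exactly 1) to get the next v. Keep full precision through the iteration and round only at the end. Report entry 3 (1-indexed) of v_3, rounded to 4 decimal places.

Dv0 = (13.00000, 5.00000, 27.00000); divide by 27.00000 → v1 = (0.48148, 0.18519, 1.00000)
Dv1 = (-1.18519, 6.70370, -5.85185); divide by 6.70370 → v2 = (-0.17680, 1.00000, -0.87293)
Dv2 = (8.30387, 3.49724, 7.37569); divide by 8.30387 → v3 = (1.00000, 0.42116, 0.88822)
Requested entry of v3: 1335/1503 = 0.8882

0.8882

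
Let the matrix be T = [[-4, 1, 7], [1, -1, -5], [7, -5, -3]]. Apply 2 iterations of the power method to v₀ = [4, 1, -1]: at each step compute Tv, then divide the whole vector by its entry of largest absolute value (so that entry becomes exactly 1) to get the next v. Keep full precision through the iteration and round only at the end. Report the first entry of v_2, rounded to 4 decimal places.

1.0000

Tv0 = (-22.00000, 8.00000, 26.00000); divide by 26.00000 → v1 = (-0.84615, 0.30769, 1.00000)
Tv1 = (10.69231, -6.15385, -10.46154); divide by 10.69231 → v2 = (1.00000, -0.57554, -0.97842)
Requested entry of v2: 278/278 = 1.0000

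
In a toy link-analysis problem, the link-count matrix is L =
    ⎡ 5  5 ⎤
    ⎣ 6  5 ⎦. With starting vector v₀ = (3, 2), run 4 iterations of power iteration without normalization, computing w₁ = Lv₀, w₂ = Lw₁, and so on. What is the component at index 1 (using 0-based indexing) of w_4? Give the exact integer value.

w1 = Lv₀ = (5·3 + 5·2; 6·3 + 5·2) = (25, 28)
w2 = Lw1 = (5·25 + 5·28; 6·25 + 5·28) = (265, 290)
w3 = Lw2 = (2775, 3040)
w4 = Lw3 = (29075, 31850)
The requested component of w4 is 31850.

31850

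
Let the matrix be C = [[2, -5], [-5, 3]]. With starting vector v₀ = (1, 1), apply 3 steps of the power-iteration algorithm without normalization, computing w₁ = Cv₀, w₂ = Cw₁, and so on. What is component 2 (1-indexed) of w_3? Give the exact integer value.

7

w1 = Cv₀ = (2·1 + (-5)·1; (-5)·1 + 3·1) = (-3, -2)
w2 = Cw1 = (2·(-3) + (-5)·(-2); (-5)·(-3) + 3·(-2)) = (4, 9)
w3 = Cw2 = (-37, 7)
The requested component of w3 is 7.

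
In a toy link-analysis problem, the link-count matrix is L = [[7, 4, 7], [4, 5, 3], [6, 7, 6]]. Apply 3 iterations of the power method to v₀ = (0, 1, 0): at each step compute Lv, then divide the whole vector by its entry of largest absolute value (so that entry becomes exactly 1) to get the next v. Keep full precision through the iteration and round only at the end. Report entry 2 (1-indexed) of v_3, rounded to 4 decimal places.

0.6126

Lv0 = (4.00000, 5.00000, 7.00000); divide by 7.00000 → v1 = (0.57143, 0.71429, 1.00000)
Lv1 = (13.85714, 8.85714, 14.42857); divide by 14.42857 → v2 = (0.96040, 0.61386, 1.00000)
Lv2 = (16.17822, 9.91089, 16.05941); divide by 16.17822 → v3 = (1.00000, 0.61261, 0.99266)
Requested entry of v3: 1001/1634 = 0.6126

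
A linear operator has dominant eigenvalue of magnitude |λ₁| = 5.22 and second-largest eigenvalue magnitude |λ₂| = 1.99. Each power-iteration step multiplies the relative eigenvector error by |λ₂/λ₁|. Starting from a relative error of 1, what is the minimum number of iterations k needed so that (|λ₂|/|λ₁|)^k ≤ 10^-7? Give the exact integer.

17

|λ₂/λ₁| = 1.99/5.22 = 0.38123
Need k ≥ ln(10^-7) / ln(0.38123) = -16.1181 / -0.9644 ≈ 16.714
Smallest integer k satisfying the bound: 17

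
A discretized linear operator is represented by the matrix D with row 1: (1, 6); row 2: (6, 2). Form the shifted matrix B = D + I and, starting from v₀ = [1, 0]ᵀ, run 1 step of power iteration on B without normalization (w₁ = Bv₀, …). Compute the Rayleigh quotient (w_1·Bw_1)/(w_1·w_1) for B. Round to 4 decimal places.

μ ≈ 6.5000

B = D + I has rows (2, 6); (6, 3)
w1 = Bv₀ = (2·1 + 6·0; 6·1 + 3·0) = (2, 6)
Bw1 = (40, 30)
w1·Bw1 = 260; w1·w1 = 40; μ ≈ 260/40 = 6.5000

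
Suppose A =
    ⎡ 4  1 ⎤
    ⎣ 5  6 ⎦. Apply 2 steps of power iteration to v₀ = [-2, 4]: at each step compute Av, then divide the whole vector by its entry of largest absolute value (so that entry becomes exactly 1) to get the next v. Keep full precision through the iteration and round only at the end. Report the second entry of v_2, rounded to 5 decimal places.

Av0 = (-4.000000, 14.000000); divide by 14.000000 → v1 = (-0.285714, 1.000000)
Av1 = (-0.142857, 4.571429); divide by 4.571429 → v2 = (-0.031250, 1.000000)
Requested entry of v2: 64/64 = 1.00000

1.00000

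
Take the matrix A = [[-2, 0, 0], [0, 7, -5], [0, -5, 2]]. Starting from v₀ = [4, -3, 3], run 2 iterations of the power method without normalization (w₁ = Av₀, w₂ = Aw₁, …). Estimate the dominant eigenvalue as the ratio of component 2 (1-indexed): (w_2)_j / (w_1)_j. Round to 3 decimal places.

9.917

w1 = Av₀ = ((-2)·4 + 0·(-3) + 0·3; 0·4 + 7·(-3) + (-5)·3; 0·4 + (-5)·(-3) + 2·3) = (-8, -36, 21)
w2 = Aw1 = ((-2)·(-8) + 0·(-36) + 0·21; 0·(-8) + 7·(-36) + (-5)·21; 0·(-8) + (-5)·(-36) + 2·21) = (16, -357, 222)
Ratio at component: -357 / -36 = 9.917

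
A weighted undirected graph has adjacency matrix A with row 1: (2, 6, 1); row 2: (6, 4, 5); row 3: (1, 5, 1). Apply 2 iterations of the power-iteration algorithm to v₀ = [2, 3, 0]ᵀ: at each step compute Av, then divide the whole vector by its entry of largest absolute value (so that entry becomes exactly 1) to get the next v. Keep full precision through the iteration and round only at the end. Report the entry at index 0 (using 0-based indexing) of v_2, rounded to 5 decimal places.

0.65495

Av0 = (22.000000, 24.000000, 17.000000); divide by 24.000000 → v1 = (0.916667, 1.000000, 0.708333)
Av1 = (8.541667, 13.041667, 6.625000); divide by 13.041667 → v2 = (0.654952, 1.000000, 0.507987)
Requested entry of v2: 205/313 = 0.65495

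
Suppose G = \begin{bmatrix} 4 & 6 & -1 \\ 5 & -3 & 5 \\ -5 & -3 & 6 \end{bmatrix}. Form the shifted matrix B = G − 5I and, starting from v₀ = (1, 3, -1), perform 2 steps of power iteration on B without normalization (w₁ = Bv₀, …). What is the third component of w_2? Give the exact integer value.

B = G − 5I has rows (-1, 6, -1); (5, -8, 5); (-5, -3, 1)
w1 = Bv₀ = ((-1)·1 + 6·3 + (-1)·(-1); 5·1 + (-8)·3 + 5·(-1); (-5)·1 + (-3)·3 + 1·(-1)) = (18, -24, -15)
w2 = Bw1 = ((-1)·18 + 6·(-24) + (-1)·(-15); 5·18 + (-8)·(-24) + 5·(-15); (-5)·18 + (-3)·(-24) + 1·(-15)) = (-147, 207, -33)
Requested component of w2: -33

-33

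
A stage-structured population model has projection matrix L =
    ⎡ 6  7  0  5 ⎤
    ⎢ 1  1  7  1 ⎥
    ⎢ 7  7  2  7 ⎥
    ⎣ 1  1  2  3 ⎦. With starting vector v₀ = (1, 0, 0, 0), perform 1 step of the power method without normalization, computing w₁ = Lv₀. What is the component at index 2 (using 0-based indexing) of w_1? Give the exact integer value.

7

w1 = Lv₀ = (6, 1, 7, 1)
The requested component of w1 is 7.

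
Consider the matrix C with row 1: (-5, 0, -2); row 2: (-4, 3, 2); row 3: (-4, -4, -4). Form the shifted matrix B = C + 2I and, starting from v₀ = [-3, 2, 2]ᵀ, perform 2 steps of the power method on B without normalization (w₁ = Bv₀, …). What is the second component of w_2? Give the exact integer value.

B = C + 2I has rows (-3, 0, -2); (-4, 5, 2); (-4, -4, -2)
w1 = Bv₀ = ((-3)·(-3) + 0·2 + (-2)·2; (-4)·(-3) + 5·2 + 2·2; (-4)·(-3) + (-4)·2 + (-2)·2) = (5, 26, 0)
w2 = Bw1 = ((-3)·5 + 0·26 + (-2)·0; (-4)·5 + 5·26 + 2·0; (-4)·5 + (-4)·26 + (-2)·0) = (-15, 110, -124)
Requested component of w2: 110

110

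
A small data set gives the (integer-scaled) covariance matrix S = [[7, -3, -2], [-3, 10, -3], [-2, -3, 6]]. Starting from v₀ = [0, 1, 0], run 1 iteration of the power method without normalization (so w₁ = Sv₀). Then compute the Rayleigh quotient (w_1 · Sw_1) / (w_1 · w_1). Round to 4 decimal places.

w1 = Sv₀ = (-3, 10, -3)
Sw1 = (-45, 118, -42)
w1·Sw1 = (-3)·(-45) + 10·118 + (-3)·(-42) = 1441; w1·w1 = (-3)·(-3) + 10·10 + (-3)·(-3) = 118
λ ≈ 1441/118 = 12.2119

λ ≈ 12.2119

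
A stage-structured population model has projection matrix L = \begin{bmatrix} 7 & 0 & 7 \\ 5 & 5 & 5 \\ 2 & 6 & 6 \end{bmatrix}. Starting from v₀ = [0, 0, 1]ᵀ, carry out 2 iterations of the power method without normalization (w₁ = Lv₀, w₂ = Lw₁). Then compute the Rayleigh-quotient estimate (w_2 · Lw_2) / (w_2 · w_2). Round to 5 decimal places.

14.15816

w1 = Lv₀ = (7·0 + 0·0 + 7·1; 5·0 + 5·0 + 5·1; 2·0 + 6·0 + 6·1) = (7, 5, 6)
w2 = Lw1 = (7·7 + 0·5 + 7·6; 5·7 + 5·5 + 5·6; 2·7 + 6·5 + 6·6) = (91, 90, 80)
Lw2 = (1197, 1305, 1202)
w2·Lw2 = 91·1197 + 90·1305 + 80·1202 = 322537; w2·w2 = 91·91 + 90·90 + 80·80 = 22781
λ ≈ 322537/22781 = 14.15816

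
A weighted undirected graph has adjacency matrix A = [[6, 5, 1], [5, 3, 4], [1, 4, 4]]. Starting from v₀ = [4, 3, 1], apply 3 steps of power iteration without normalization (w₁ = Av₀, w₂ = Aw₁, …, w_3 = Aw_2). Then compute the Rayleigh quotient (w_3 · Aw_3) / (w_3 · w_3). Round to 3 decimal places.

λ ≈ 11.244

w1 = Av₀ = (40, 33, 20)
w2 = Aw1 = (425, 379, 252)
w3 = Aw2 = (4697, 4270, 2949)
Aw3 = (52481, 48091, 33573)
w3·Aw3 = 4697·52481 + 4270·48091 + 2949·33573 = 550858604; w3·w3 = 4697·4697 + 4270·4270 + 2949·2949 = 48991310
λ ≈ 550858604/48991310 = 11.244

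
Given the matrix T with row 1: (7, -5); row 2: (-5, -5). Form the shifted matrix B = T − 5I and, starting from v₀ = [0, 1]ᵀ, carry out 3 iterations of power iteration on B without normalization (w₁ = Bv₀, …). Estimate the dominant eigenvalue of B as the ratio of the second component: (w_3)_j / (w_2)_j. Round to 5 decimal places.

B = T − 5I has rows (2, -5); (-5, -10)
w1 = Bv₀ = (2·0 + (-5)·1; (-5)·0 + (-10)·1) = (-5, -10)
w2 = Bw1 = (2·(-5) + (-5)·(-10); (-5)·(-5) + (-10)·(-10)) = (40, 125)
w3 = Bw2 = (-545, -1450)
Ratio: -1450/125 = -11.60000

μ ≈ -11.60000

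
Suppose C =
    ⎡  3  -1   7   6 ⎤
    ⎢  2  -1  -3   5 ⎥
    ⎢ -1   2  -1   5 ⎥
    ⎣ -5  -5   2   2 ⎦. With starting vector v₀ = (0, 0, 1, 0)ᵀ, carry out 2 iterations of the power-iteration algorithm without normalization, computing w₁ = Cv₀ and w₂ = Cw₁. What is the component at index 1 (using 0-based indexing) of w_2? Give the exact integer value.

30

w1 = Cv₀ = (3·0 + (-1)·0 + 7·1 + 6·0; 2·0 + (-1)·0 + (-3)·1 + 5·0; (-1)·0 + 2·0 + (-1)·1 + 5·0; (-5)·0 + (-5)·0 + 2·1 + 2·0) = (7, -3, -1, 2)
w2 = Cw1 = (3·7 + (-1)·(-3) + 7·(-1) + 6·2; 2·7 + (-1)·(-3) + (-3)·(-1) + 5·2; (-1)·7 + 2·(-3) + (-1)·(-1) + 5·2; (-5)·7 + (-5)·(-3) + 2·(-1) + 2·2) = (29, 30, -2, -18)
The requested component of w2 is 30.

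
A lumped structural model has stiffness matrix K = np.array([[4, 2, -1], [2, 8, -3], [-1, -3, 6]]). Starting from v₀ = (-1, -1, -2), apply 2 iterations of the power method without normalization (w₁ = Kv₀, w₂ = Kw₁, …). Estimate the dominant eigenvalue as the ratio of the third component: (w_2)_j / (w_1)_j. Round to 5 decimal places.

w1 = Kv₀ = (4·(-1) + 2·(-1) + (-1)·(-2); 2·(-1) + 8·(-1) + (-3)·(-2); (-1)·(-1) + (-3)·(-1) + 6·(-2)) = (-4, -4, -8)
w2 = Kw1 = (4·(-4) + 2·(-4) + (-1)·(-8); 2·(-4) + 8·(-4) + (-3)·(-8); (-1)·(-4) + (-3)·(-4) + 6·(-8)) = (-16, -16, -32)
Ratio at component: -32 / -8 = 4.00000

4.00000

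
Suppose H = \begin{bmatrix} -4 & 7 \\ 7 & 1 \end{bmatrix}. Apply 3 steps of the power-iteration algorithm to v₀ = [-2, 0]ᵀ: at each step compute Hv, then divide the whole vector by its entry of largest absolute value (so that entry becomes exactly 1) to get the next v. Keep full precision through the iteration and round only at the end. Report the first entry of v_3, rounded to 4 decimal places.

Hv0 = (8.00000, -14.00000); divide by -14.00000 → v1 = (-0.57143, 1.00000)
Hv1 = (9.28571, -3.00000); divide by 9.28571 → v2 = (1.00000, -0.32308)
Hv2 = (-6.26154, 6.67692); divide by 6.67692 → v3 = (-0.93779, 1.00000)
Requested entry of v3: 814/-868 = -0.9378

-0.9378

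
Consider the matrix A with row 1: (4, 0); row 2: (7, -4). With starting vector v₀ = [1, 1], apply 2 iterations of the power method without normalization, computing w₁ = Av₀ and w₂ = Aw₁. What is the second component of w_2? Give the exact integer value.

16

w1 = Av₀ = (4, 3)
w2 = Aw1 = (16, 16)
The requested component of w2 is 16.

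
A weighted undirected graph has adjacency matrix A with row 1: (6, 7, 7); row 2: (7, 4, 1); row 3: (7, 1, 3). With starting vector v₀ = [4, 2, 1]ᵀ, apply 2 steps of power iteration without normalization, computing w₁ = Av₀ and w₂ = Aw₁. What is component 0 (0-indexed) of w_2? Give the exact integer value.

w1 = Av₀ = (45, 37, 33)
w2 = Aw1 = (760, 496, 451)
The requested component of w2 is 760.

760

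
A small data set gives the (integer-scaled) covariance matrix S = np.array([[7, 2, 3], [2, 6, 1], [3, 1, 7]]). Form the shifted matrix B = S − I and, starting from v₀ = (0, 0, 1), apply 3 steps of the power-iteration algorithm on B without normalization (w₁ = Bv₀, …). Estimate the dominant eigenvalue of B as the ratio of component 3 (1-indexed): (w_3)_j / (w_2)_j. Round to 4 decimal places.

μ ≈ 8.8478

B = S − I has rows (6, 2, 3); (2, 5, 1); (3, 1, 6)
w1 = Bv₀ = (3, 1, 6)
w2 = Bw1 = (38, 17, 46)
w3 = Bw2 = (400, 207, 407)
Ratio: 407/46 = 8.8478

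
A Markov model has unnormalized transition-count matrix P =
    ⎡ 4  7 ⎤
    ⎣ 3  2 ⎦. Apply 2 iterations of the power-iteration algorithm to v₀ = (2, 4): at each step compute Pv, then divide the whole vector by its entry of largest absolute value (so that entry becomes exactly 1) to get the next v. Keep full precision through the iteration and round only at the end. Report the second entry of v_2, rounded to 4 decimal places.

0.5620

Pv0 = (36.00000, 14.00000); divide by 36.00000 → v1 = (1.00000, 0.38889)
Pv1 = (6.72222, 3.77778); divide by 6.72222 → v2 = (1.00000, 0.56198)
Requested entry of v2: 136/242 = 0.5620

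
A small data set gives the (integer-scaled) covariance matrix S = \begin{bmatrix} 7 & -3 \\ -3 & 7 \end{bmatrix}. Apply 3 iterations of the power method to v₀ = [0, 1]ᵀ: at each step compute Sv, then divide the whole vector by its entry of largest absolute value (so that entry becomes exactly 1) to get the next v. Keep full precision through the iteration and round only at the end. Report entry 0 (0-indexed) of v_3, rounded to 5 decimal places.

Sv0 = (-3.000000, 7.000000); divide by 7.000000 → v1 = (-0.428571, 1.000000)
Sv1 = (-6.000000, 8.285714); divide by 8.285714 → v2 = (-0.724138, 1.000000)
Sv2 = (-8.068966, 9.172414); divide by 9.172414 → v3 = (-0.879699, 1.000000)
Requested entry of v3: -468/532 = -0.87970

-0.87970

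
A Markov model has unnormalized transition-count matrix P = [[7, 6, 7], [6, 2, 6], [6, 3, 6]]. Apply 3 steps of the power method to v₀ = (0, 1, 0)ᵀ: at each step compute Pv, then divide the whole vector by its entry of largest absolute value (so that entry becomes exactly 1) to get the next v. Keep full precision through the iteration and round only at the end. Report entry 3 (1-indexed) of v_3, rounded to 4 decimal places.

Pv0 = (6.00000, 2.00000, 3.00000); divide by 6.00000 → v1 = (1.00000, 0.33333, 0.50000)
Pv1 = (12.50000, 9.66667, 10.00000); divide by 12.50000 → v2 = (1.00000, 0.77333, 0.80000)
Pv2 = (17.24000, 12.34667, 13.12000); divide by 17.24000 → v3 = (1.00000, 0.71616, 0.76102)
Requested entry of v3: 984/1293 = 0.7610

0.7610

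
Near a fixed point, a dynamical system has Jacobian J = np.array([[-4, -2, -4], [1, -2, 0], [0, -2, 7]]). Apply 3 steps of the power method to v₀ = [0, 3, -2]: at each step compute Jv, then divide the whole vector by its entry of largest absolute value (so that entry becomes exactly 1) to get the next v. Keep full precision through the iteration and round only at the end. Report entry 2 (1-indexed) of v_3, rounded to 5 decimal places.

-0.06061

Jv0 = (2.000000, -6.000000, -20.000000); divide by -20.000000 → v1 = (-0.100000, 0.300000, 1.000000)
Jv1 = (-4.200000, -0.700000, 6.400000); divide by 6.400000 → v2 = (-0.656250, -0.109375, 1.000000)
Jv2 = (-1.156250, -0.437500, 7.218750); divide by 7.218750 → v3 = (-0.160173, -0.060606, 1.000000)
Requested entry of v3: 56/-924 = -0.06061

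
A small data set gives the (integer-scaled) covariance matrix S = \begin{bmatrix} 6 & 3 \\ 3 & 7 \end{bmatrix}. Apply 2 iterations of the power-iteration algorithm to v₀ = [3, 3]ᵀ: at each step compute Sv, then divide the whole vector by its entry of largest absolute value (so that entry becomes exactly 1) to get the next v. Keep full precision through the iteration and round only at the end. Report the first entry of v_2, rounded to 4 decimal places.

0.8660

Sv0 = (27.00000, 30.00000); divide by 30.00000 → v1 = (0.90000, 1.00000)
Sv1 = (8.40000, 9.70000); divide by 9.70000 → v2 = (0.86598, 1.00000)
Requested entry of v2: 252/291 = 0.8660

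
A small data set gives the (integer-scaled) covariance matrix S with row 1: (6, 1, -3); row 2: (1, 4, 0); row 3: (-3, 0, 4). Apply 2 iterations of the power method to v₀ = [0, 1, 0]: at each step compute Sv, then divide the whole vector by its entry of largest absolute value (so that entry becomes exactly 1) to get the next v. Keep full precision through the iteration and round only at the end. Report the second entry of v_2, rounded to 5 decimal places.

1.00000

Sv0 = (1.000000, 4.000000, 0.000000); divide by 4.000000 → v1 = (0.250000, 1.000000, 0.000000)
Sv1 = (2.500000, 4.250000, -0.750000); divide by 4.250000 → v2 = (0.588235, 1.000000, -0.176471)
Requested entry of v2: 17/17 = 1.00000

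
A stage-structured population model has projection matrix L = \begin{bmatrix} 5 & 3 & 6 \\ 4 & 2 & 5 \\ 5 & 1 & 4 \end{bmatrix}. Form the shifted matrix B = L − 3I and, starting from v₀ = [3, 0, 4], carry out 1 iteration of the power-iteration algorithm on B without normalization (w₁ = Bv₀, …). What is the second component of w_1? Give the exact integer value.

32

B = L − 3I has rows (2, 3, 6); (4, -1, 5); (5, 1, 1)
w1 = Bv₀ = (2·3 + 3·0 + 6·4; 4·3 + (-1)·0 + 5·4; 5·3 + 1·0 + 1·4) = (30, 32, 19)
Requested component of w1: 32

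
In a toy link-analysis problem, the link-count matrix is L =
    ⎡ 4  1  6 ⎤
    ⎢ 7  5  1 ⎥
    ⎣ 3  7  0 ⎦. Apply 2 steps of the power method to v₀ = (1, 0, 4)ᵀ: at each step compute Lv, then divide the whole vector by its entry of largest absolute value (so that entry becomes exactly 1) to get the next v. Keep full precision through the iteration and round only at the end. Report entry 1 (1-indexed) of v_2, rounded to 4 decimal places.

0.5551

Lv0 = (28.00000, 11.00000, 3.00000); divide by 28.00000 → v1 = (1.00000, 0.39286, 0.10714)
Lv1 = (5.03571, 9.07143, 5.75000); divide by 9.07143 → v2 = (0.55512, 1.00000, 0.63386)
Requested entry of v2: 141/254 = 0.5551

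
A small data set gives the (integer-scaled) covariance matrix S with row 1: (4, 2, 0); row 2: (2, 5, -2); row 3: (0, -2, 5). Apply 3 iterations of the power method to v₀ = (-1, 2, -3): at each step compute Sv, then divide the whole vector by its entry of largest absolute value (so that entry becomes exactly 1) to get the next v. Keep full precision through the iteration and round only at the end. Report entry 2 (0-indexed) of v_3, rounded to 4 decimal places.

Sv0 = (0.00000, 14.00000, -19.00000); divide by -19.00000 → v1 = (0.00000, -0.73684, 1.00000)
Sv1 = (-1.47368, -5.68421, 6.47368); divide by 6.47368 → v2 = (-0.22764, -0.87805, 1.00000)
Sv2 = (-2.66667, -6.84553, 6.75610); divide by -6.84553 → v3 = (0.38955, 1.00000, -0.98694)
Requested entry of v3: -831/842 = -0.9869

-0.9869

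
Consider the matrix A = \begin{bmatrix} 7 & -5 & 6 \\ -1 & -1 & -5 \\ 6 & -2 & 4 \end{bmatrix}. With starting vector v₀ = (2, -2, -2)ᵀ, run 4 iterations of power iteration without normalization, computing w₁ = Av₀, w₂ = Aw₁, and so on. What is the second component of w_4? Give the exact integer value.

w1 = Av₀ = (12, 10, 8)
w2 = Aw1 = (82, -62, 84)
w3 = Aw2 = (1388, -440, 952)
w4 = Aw3 = (17628, -5708, 13016)
The requested component of w4 is -5708.

-5708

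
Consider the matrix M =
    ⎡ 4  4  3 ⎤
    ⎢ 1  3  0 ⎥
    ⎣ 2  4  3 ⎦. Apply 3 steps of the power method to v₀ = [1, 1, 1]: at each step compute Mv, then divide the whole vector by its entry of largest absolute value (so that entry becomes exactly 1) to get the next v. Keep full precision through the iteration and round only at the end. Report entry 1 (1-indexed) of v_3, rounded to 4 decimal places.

1.0000

Mv0 = (11.00000, 4.00000, 9.00000); divide by 11.00000 → v1 = (1.00000, 0.36364, 0.81818)
Mv1 = (7.90909, 2.09091, 5.90909); divide by 7.90909 → v2 = (1.00000, 0.26437, 0.74713)
Mv2 = (7.29885, 1.79310, 5.29885); divide by 7.29885 → v3 = (1.00000, 0.24567, 0.72598)
Requested entry of v3: 635/635 = 1.0000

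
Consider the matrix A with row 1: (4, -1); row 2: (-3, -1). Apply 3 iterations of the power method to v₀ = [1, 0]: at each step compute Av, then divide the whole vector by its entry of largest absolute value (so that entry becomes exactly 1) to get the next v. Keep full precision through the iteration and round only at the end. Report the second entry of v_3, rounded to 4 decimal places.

-0.5647

Av0 = (4.00000, -3.00000); divide by 4.00000 → v1 = (1.00000, -0.75000)
Av1 = (4.75000, -2.25000); divide by 4.75000 → v2 = (1.00000, -0.47368)
Av2 = (4.47368, -2.52632); divide by 4.47368 → v3 = (1.00000, -0.56471)
Requested entry of v3: -48/85 = -0.5647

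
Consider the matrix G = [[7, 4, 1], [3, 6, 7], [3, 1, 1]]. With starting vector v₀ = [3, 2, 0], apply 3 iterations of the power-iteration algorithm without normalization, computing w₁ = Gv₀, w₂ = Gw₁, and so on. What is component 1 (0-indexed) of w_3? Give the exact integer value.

w1 = Gv₀ = (29, 21, 11)
w2 = Gw1 = (298, 290, 119)
w3 = Gw2 = (3365, 3467, 1303)
The requested component of w3 is 3467.

3467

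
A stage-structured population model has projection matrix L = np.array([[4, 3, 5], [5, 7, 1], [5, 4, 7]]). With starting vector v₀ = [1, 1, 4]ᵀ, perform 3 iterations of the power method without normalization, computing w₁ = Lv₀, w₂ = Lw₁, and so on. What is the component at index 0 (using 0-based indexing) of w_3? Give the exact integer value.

4506

w1 = Lv₀ = (27, 16, 37)
w2 = Lw1 = (341, 284, 458)
w3 = Lw2 = (4506, 4151, 6047)
The requested component of w3 is 4506.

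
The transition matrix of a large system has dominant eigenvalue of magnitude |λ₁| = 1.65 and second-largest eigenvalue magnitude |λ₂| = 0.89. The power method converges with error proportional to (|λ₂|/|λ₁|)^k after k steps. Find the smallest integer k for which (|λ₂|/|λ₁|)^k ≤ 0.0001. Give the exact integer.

|λ₂/λ₁| = 0.89/1.65 = 0.53939
Need k ≥ ln(0.0001) / ln(0.53939) = -9.2103 / -0.6173 ≈ 14.920
Smallest integer k satisfying the bound: 15

15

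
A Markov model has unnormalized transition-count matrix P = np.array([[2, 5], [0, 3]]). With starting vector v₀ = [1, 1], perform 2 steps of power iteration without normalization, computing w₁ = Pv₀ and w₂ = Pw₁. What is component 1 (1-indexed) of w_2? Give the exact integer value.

29

w1 = Pv₀ = (7, 3)
w2 = Pw1 = (29, 9)
The requested component of w2 is 29.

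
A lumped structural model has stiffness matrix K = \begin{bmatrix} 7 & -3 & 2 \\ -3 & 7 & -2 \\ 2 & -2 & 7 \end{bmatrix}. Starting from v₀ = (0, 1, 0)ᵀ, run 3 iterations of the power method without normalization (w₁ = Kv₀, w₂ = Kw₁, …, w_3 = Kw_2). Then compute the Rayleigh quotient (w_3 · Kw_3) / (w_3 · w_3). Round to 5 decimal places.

λ ≈ 11.66505

w1 = Kv₀ = (-3, 7, -2)
w2 = Kw1 = (-46, 62, -34)
w3 = Kw2 = (-576, 640, -454)
Kw3 = (-6860, 7116, -5610)
w3·Kw3 = (-576)·(-6860) + 640·7116 + (-454)·(-5610) = 11052540; w3·w3 = (-576)·(-576) + 640·640 + (-454)·(-454) = 947492
λ ≈ 11052540/947492 = 11.66505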